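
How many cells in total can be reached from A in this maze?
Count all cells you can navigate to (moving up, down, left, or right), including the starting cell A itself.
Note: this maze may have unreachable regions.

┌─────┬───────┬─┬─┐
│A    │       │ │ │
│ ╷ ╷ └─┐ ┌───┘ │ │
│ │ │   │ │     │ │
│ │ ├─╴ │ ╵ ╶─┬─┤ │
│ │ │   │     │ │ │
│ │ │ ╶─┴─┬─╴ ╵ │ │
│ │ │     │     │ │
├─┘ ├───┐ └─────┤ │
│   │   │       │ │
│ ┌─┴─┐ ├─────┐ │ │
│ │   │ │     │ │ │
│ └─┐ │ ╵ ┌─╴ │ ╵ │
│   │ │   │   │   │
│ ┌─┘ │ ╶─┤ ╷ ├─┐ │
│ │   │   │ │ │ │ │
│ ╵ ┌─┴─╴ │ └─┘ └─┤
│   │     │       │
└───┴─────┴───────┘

Using BFS/flood-fill to find all reachable cells from A:
Maze size: 9 × 9 = 81 total cells
38 cell(s) are walled off and cannot be reached from A.
Reachable cells: 43

Reachable region (· marks reachable cells):

┌─────┬───────┬─┬─┐
│A · ·│       │ │·│
│ ╷ ╷ └─┐ ┌───┘ │ │
│·│·│· ·│ │     │·│
│ │ ├─╴ │ ╵ ╶─┬─┤ │
│·│·│· ·│     │ │·│
│ │ │ ╶─┴─┬─╴ ╵ │ │
│·│·│· · ·│     │·│
├─┘ ├───┐ └─────┤ │
│· ·│   │· · · ·│·│
│ ┌─┴─┐ ├─────┐ │ │
│·│· ·│ │     │·│·│
│ └─┐ │ ╵ ┌─╴ │ ╵ │
│· ·│·│   │   │· ·│
│ ┌─┘ │ ╶─┤ ╷ ├─┐ │
│·│· ·│   │ │ │ │·│
│ ╵ ┌─┴─╴ │ └─┘ └─┤
│· ·│     │       │
└───┴─────┴───────┘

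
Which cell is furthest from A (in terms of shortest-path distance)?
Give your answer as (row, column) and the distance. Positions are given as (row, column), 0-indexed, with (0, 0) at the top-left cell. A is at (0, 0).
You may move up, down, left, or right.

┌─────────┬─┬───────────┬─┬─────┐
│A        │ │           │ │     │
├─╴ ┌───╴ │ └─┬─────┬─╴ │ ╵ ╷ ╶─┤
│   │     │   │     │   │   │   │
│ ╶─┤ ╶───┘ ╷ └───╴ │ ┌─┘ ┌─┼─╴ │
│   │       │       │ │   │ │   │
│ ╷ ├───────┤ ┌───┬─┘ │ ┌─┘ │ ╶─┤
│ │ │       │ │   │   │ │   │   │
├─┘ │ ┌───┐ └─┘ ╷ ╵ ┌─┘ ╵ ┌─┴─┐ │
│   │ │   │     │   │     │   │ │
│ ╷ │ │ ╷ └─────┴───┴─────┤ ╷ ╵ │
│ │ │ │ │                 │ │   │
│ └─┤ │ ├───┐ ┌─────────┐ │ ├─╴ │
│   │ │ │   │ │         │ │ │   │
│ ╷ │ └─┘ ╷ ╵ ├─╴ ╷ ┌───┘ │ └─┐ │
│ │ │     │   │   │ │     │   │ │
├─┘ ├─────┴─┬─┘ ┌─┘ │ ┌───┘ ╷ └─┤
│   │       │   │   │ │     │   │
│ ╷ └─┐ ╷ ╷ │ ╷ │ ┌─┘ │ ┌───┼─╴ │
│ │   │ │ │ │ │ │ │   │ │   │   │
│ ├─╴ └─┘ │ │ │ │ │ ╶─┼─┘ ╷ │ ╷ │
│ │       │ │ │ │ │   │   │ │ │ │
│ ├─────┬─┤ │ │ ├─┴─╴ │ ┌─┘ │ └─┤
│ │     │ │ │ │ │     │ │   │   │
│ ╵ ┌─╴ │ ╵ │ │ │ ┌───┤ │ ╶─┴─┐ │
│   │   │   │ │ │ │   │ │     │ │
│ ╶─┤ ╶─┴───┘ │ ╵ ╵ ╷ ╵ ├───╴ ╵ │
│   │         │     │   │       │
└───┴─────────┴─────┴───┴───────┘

Computing BFS distances from A to all cells:
Furthest cell: (2, 13)
Distance: 95 steps

Path from A to the furthest cell:

┌─────────┬─┬───────────┬─┬─────┐
│A ↓      │ │           │ │↓ ↰  │
├─╴ ┌───╴ │ └─┬─────┬─╴ │ ╵ ╷ ╶─┤
│↓ ↲│     │   │     │   │↓ ↲│↑ ↰│
│ ╶─┤ ╶───┘ ╷ └───╴ │ ┌─┘ ┌─┼─╴ │
│↳ ↓│       │       │ │↓ ↲│B│↱ ↑│
│ ╷ ├───────┤ ┌───┬─┘ │ ┌─┘ │ ╶─┤
│ │↓│       │ │   │   │↓│↱ ↑│↑ ↰│
├─┘ │ ┌───┐ └─┘ ╷ ╵ ┌─┘ ╵ ┌─┴─┐ │
│↓ ↲│ │   │     │   │  ↳ ↑│↱ ↓│↑│
│ ╷ │ │ ╷ └─────┴───┴─────┤ ╷ ╵ │
│↓│ │ │ │                 │↑│↳ ↑│
│ └─┤ │ ├───┐ ┌─────────┐ │ ├─╴ │
│↳ ↓│ │ │   │ │         │ │↑│   │
│ ╷ │ └─┘ ╷ ╵ ├─╴ ╷ ┌───┘ │ └─┐ │
│ │↓│     │   │   │ │     │↑ ↰│ │
├─┘ ├─────┴─┬─┘ ┌─┘ │ ┌───┘ ╷ └─┤
│↓ ↲│       │↱ ↓│   │ │     │↑ ↰│
│ ╷ └─┐ ╷ ╷ │ ╷ │ ┌─┘ │ ┌───┼─╴ │
│↓│   │ │ │ │↑│↓│ │   │ │↱ ↓│↱ ↑│
│ ├─╴ └─┘ │ │ │ │ │ ╶─┼─┘ ╷ │ ╷ │
│↓│       │ │↑│↓│ │   │↱ ↑│↓│↑│ │
│ ├─────┬─┤ │ │ ├─┴─╴ │ ┌─┘ │ └─┤
│↓│↱ → ↓│ │ │↑│↓│     │↑│↓ ↲│↑ ↰│
│ ╵ ┌─╴ │ ╵ │ │ │ ┌───┤ │ ╶─┴─┐ │
│↳ ↑│↓ ↲│   │↑│↓│ │↱ ↓│↑│↳ → ↓│↑│
│ ╶─┤ ╶─┴───┘ │ ╵ ╵ ╷ ╵ ├───╴ ╵ │
│   │↳ → → → ↑│↳ → ↑│↳ ↑│    ↳ ↑│
└───┴─────────┴─────┴───┴───────┘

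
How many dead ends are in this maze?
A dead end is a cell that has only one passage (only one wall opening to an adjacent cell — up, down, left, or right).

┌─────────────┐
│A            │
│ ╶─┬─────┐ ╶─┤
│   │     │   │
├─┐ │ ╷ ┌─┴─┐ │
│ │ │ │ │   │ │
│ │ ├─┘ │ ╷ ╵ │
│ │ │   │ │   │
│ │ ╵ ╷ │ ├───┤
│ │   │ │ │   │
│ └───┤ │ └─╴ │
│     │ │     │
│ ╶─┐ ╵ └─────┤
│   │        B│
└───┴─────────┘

Checking each cell for number of passages:

Dead ends found at positions:
  (0, 6)
  (1, 4)
  (2, 0)
  (2, 2)
  (4, 5)
  (6, 1)
  (6, 6)
Total dead ends: 7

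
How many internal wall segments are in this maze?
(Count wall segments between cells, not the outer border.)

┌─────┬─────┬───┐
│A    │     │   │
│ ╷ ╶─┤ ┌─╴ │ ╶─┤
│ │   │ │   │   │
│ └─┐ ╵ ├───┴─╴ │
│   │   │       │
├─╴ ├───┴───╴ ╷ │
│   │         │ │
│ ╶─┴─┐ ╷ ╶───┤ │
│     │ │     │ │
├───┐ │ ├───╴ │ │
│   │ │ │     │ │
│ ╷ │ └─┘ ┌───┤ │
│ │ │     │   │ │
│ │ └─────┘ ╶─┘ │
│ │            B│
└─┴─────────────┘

Counting internal wall segments:
Total internal walls: 49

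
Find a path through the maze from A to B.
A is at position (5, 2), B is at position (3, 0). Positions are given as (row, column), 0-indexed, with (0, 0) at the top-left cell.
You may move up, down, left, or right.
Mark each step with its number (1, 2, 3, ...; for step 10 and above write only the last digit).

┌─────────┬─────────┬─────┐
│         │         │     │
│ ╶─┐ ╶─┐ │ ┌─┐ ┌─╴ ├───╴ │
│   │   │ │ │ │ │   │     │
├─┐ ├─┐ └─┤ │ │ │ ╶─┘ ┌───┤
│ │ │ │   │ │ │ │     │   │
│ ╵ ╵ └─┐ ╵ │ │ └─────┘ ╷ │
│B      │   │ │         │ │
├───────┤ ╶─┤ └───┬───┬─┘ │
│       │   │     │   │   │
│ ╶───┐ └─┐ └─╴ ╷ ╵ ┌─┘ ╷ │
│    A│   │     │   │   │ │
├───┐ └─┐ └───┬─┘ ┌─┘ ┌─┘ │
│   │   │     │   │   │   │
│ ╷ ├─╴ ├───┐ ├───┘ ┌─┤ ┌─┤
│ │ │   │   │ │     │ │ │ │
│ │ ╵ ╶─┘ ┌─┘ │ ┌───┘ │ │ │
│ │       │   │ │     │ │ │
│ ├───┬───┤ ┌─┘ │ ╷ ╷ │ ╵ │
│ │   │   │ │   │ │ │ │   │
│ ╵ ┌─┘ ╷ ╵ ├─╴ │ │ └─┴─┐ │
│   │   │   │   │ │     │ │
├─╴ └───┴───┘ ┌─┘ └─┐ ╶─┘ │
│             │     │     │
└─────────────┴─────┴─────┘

Finding the shortest path from (5, 2) to (3, 0):
Path length: 62 steps
Directions: down → right → down → left → down → left → up → up → left → down → down → down → down → right → down → right → right → right → right → right → up → right → up → up → up → right → right → up → right → up → right → up → right → up → up → left → down → left → left → left → left → up → up → up → left → left → down → down → down → left → up → left → up → left → up → left → left → down → right → down → down → left

Solution:

┌─────────┬─────────┬─────┐
│7 6 5    │6 5 4    │     │
│ ╶─┐ ╶─┐ │ ┌─┐ ┌─╴ ├───╴ │
│8 9│4 3│ │7│ │3│   │     │
├─┐ ├─┐ └─┤ │ │ │ ╶─┘ ┌───┤
│ │0│ │2 1│8│ │2│     │6 5│
│ ╵ ╵ └─┐ ╵ │ │ └─────┘ ╷ │
│B 1    │0 9│ │1 0 9 8 7│4│
├───────┤ ╶─┤ └───┬───┬─┘ │
│       │   │     │   │2 3│
│ ╶───┐ └─┐ └─╴ ╷ ╵ ┌─┘ ╷ │
│    A│   │     │   │0 1│ │
├───┐ └─┐ └───┬─┘ ┌─┘ ┌─┘ │
│9 8│1 2│     │   │8 9│   │
│ ╷ ├─╴ ├───┐ ├───┘ ┌─┤ ┌─┤
│0│7│4 3│   │ │5 6 7│ │ │ │
│ │ ╵ ╶─┘ ┌─┘ │ ┌───┘ │ │ │
│1│6 5    │   │4│     │ │ │
│ ├───┬───┤ ┌─┘ │ ╷ ╷ │ ╵ │
│2│   │   │ │  3│ │ │ │   │
│ ╵ ┌─┘ ╷ ╵ ├─╴ │ │ └─┴─┐ │
│3 4│   │   │1 2│ │     │ │
├─╴ └───┴───┘ ┌─┘ └─┐ ╶─┘ │
│  5 6 7 8 9 0│     │     │
└─────────────┴─────┴─────┘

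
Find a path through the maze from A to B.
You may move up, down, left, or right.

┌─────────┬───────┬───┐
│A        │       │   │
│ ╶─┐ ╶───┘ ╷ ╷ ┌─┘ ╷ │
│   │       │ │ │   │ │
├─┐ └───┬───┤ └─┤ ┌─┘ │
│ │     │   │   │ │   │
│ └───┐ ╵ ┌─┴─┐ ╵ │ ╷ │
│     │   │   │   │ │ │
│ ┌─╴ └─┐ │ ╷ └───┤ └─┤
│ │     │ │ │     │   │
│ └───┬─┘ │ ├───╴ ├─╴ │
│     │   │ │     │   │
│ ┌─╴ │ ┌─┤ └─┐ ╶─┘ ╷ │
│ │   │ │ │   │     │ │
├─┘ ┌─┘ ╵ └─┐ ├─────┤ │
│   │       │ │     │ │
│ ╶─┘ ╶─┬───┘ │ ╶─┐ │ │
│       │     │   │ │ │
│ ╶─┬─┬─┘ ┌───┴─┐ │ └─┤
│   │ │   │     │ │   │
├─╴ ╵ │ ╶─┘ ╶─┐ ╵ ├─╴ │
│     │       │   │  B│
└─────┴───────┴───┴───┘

Finding the shortest path through the maze:
Path length: 64 steps
Directions: right → right → down → right → right → right → up → right → down → down → right → down → right → up → up → right → up → right → down → down → left → down → down → right → down → left → down → left → left → up → right → up → left → left → up → left → down → down → down → right → down → down → left → left → down → left → down → right → right → up → right → right → down → right → up → up → left → up → right → right → down → down → right → down

Solution:

┌─────────┬───────┬───┐
│A → ↓    │↱ ↓    │↱ ↓│
│ ╶─┐ ╶───┘ ╷ ╷ ┌─┘ ╷ │
│   │↳ → → ↑│↓│ │↱ ↑│↓│
├─┐ └───┬───┤ └─┤ ┌─┘ │
│ │     │   │↳ ↓│↑│↓ ↲│
│ └───┐ ╵ ┌─┴─┐ ╵ │ ╷ │
│     │   │↓ ↰│↳ ↑│↓│ │
│ ┌─╴ └─┐ │ ╷ └───┤ └─┤
│ │     │ │↓│↑ ← ↰│↳ ↓│
│ └───┬─┘ │ ├───╴ ├─╴ │
│     │   │↓│  ↱ ↑│↓ ↲│
│ ┌─╴ │ ┌─┤ └─┐ ╶─┘ ╷ │
│ │   │ │ │↳ ↓│↑ ← ↲│ │
├─┘ ┌─┘ ╵ └─┐ ├─────┤ │
│   │       │↓│↱ → ↓│ │
│ ╶─┘ ╶─┬───┘ │ ╶─┐ │ │
│       │↓ ← ↲│↑ ↰│↓│ │
│ ╶─┬─┬─┘ ┌───┴─┐ │ └─┤
│   │ │↓ ↲│↱ → ↓│↑│↳ ↓│
├─╴ ╵ │ ╶─┘ ╶─┐ ╵ ├─╴ │
│     │↳ → ↑  │↳ ↑│  B│
└─────┴───────┴───┴───┘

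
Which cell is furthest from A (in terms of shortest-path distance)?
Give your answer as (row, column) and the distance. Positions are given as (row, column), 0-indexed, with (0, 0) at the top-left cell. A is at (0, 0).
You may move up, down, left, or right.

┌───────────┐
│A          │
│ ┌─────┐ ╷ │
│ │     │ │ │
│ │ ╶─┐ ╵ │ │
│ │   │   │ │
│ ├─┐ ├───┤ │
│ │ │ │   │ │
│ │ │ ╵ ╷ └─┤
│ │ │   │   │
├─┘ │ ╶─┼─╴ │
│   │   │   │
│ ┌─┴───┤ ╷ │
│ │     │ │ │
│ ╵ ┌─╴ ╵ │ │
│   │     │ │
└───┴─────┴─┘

Computing BFS distances from A to all cells:
Furthest cell: (3, 1)
Distance: 34 steps

Path from A to the furthest cell:

┌───────────┐
│A → → → ↓  │
│ ┌─────┐ ╷ │
│ │↓ ← ↰│↓│ │
│ │ ╶─┐ ╵ │ │
│ │↳ ↓│↑ ↲│ │
│ ├─┐ ├───┤ │
│ │B│↓│↱ ↓│ │
│ │ │ ╵ ╷ └─┤
│ │↑│↳ ↑│↳ ↓│
├─┘ │ ╶─┼─╴ │
│↱ ↑│   │↓ ↲│
│ ┌─┴───┤ ╷ │
│↑│↓ ← ↰│↓│ │
│ ╵ ┌─╴ ╵ │ │
│↑ ↲│  ↑ ↲│ │
└───┴─────┴─┘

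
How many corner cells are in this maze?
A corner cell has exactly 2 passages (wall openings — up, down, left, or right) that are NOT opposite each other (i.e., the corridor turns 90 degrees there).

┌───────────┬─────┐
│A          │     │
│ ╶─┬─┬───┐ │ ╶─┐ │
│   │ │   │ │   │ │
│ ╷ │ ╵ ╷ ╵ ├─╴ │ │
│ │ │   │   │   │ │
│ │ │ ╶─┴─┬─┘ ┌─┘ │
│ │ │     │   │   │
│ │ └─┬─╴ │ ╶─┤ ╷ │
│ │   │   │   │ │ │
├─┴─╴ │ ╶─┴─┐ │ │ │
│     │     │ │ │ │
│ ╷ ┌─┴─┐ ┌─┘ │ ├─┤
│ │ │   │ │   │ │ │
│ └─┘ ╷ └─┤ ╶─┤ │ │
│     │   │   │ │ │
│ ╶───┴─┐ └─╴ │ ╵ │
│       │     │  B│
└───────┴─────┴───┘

Counting corner cells (2 non-opposite passages):
Total corners: 42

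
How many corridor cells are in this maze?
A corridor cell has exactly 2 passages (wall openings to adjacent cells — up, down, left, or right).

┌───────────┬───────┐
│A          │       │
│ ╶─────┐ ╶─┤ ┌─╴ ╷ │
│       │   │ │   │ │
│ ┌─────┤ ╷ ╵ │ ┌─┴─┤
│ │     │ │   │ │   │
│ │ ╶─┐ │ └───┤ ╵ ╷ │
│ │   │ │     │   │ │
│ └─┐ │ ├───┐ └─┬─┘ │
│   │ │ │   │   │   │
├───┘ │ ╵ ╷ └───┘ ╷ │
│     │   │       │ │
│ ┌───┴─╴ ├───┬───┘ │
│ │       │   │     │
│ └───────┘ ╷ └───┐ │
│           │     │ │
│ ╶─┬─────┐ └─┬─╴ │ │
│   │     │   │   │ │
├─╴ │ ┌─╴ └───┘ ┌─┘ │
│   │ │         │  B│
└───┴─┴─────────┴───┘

Counting cells with exactly 2 passages:
Total corridor cells: 78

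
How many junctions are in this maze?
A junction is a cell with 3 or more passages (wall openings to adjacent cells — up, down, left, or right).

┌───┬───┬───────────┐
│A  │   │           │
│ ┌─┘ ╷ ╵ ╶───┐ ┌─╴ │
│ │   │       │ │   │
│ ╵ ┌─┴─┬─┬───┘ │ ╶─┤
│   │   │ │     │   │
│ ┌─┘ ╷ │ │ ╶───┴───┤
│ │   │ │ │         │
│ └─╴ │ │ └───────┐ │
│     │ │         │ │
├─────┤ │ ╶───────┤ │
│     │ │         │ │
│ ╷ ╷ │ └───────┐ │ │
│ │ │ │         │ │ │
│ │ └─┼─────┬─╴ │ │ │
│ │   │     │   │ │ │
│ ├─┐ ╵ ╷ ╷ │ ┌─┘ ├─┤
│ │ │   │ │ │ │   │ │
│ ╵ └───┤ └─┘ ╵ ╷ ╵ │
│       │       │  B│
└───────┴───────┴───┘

Checking each cell for number of passages:

Junctions found (3+ passages):
  (0, 7): 3 passages
  (1, 4): 3 passages
  (2, 0): 3 passages
  (3, 2): 3 passages
  (4, 4): 3 passages
  (5, 1): 3 passages
  (7, 4): 3 passages
  (8, 8): 3 passages
  (9, 1): 3 passages
  (9, 6): 3 passages
Total junctions: 10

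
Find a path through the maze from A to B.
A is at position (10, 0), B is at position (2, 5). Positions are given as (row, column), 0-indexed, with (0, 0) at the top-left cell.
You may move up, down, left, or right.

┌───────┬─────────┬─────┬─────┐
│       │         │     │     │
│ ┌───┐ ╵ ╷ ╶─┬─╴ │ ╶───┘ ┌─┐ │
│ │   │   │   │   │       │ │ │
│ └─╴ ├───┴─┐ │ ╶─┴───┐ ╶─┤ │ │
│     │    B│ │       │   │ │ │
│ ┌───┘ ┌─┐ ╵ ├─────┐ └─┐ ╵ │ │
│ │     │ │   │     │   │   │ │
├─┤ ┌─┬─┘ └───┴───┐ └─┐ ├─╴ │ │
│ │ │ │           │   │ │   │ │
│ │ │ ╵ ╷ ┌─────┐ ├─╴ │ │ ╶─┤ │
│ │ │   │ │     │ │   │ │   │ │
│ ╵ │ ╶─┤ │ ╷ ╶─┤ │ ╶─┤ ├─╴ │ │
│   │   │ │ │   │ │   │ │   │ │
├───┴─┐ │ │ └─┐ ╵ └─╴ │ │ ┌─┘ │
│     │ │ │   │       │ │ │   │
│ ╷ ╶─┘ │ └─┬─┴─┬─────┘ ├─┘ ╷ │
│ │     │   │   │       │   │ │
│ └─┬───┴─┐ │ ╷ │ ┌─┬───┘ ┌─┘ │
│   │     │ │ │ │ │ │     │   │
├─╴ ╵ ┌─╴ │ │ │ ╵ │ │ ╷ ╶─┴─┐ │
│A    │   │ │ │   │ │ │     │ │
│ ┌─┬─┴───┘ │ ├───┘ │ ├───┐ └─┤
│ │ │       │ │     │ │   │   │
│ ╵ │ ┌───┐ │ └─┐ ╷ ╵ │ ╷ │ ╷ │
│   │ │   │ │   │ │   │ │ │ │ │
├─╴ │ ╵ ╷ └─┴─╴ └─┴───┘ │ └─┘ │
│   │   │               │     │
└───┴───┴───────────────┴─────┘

Finding the shortest path from (10, 0) to (2, 5):
Path length: 73 steps
Directions: right → up → left → up → up → right → down → right → right → up → up → left → up → right → up → right → down → down → down → down → right → down → down → down → left → left → left → down → down → right → up → right → down → right → right → right → up → left → up → up → up → up → right → down → down → right → up → up → right → right → right → up → up → up → up → up → left → up → left → left → left → up → right → up → left → left → left → down → right → down → down → left → up

Solution:

┌───────┬─────────┬─────┬─────┐
│       │  ↓ ← ← ↰│     │     │
│ ┌───┐ ╵ ╷ ╶─┬─╴ │ ╶───┘ ┌─┐ │
│ │   │   │↳ ↓│↱ ↑│       │ │ │
│ └─╴ ├───┴─┐ │ ╶─┴───┐ ╶─┤ │ │
│     │    B│↓│↑ ← ← ↰│   │ │ │
│ ┌───┘ ┌─┐ ╵ ├─────┐ └─┐ ╵ │ │
│ │     │ │↑ ↲│     │↑ ↰│   │ │
├─┤ ┌─┬─┘ └───┴───┐ └─┐ ├─╴ │ │
│ │ │ │↱ ↓        │   │↑│   │ │
│ │ │ ╵ ╷ ┌─────┐ ├─╴ │ │ ╶─┤ │
│ │ │↱ ↑│↓│     │ │   │↑│   │ │
│ ╵ │ ╶─┤ │ ╷ ╶─┤ │ ╶─┤ ├─╴ │ │
│   │↑ ↰│↓│ │   │ │   │↑│   │ │
├───┴─┐ │ │ └─┐ ╵ └─╴ │ │ ┌─┘ │
│↱ ↓  │↑│↓│   │       │↑│ │   │
│ ╷ ╶─┘ │ └─┬─┴─┬─────┘ ├─┘ ╷ │
│↑│↳ → ↑│↳ ↓│↱ ↓│↱ → → ↑│   │ │
│ └─┬───┴─┐ │ ╷ │ ┌─┬───┘ ┌─┘ │
│↑ ↰│     │↓│↑│↓│↑│ │     │   │
├─╴ ╵ ┌─╴ │ │ │ ╵ │ │ ╷ ╶─┴─┐ │
│A ↑  │   │↓│↑│↳ ↑│ │ │     │ │
│ ┌─┬─┴───┘ │ ├───┘ │ ├───┐ └─┤
│ │ │↓ ← ← ↲│↑│     │ │   │   │
│ ╵ │ ┌───┐ │ └─┐ ╷ ╵ │ ╷ │ ╷ │
│   │↓│↱ ↓│ │↑ ↰│ │   │ │ │ │ │
├─╴ │ ╵ ╷ └─┴─╴ └─┴───┘ │ └─┘ │
│   │↳ ↑│↳ → → ↑        │     │
└───┴───┴───────────────┴─────┘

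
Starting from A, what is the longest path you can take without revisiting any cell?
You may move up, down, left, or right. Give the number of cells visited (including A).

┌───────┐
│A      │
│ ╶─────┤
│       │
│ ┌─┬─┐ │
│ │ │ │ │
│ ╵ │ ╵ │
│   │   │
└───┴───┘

Finding longest simple path using DFS:
Start: (0, 0)
Longest path visits 9 cells
Path: A → down → right → right → right → down → down → left → up

Solution:

┌───────┐
│A      │
│ ╶─────┤
│↳ → → ↓│
│ ┌─┬─┐ │
│ │ │B│↓│
│ ╵ │ ╵ │
│   │↑ ↲│
└───┴───┘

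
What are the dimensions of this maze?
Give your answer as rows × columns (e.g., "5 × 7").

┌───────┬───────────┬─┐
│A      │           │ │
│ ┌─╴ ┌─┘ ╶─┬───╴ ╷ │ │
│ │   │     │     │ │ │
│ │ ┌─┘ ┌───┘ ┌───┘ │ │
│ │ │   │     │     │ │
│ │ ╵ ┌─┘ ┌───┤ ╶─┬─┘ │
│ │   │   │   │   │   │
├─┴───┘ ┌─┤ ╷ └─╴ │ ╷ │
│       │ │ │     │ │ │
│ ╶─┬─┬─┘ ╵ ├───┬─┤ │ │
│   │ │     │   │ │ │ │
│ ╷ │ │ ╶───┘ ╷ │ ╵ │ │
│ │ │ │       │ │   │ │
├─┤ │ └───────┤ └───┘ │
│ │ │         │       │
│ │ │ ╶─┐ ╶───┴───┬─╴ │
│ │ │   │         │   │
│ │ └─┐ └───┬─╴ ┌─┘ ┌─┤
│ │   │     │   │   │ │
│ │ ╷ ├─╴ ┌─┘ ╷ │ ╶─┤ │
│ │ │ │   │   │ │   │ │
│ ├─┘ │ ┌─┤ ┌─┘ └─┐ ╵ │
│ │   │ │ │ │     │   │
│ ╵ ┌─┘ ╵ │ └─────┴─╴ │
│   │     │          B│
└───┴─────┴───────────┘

Counting the maze dimensions:
Rows (vertical): 13
Columns (horizontal): 11
Dimensions: 13 × 11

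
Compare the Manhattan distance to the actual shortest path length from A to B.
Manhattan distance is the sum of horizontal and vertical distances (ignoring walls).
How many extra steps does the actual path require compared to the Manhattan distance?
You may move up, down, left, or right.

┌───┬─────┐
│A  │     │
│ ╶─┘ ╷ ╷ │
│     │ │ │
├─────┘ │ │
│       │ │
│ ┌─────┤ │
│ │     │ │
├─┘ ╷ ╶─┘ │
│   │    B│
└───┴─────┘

Manhattan distance: |4 - 0| + |4 - 0| = 8
Actual path length: 10
Extra steps: 10 - 8 = 2

Solution:

┌───┬─────┐
│A  │↱ → ↓│
│ ╶─┘ ╷ ╷ │
│↳ → ↑│ │↓│
├─────┘ │ │
│       │↓│
│ ┌─────┤ │
│ │     │↓│
├─┘ ╷ ╶─┘ │
│   │    B│
└───┴─────┘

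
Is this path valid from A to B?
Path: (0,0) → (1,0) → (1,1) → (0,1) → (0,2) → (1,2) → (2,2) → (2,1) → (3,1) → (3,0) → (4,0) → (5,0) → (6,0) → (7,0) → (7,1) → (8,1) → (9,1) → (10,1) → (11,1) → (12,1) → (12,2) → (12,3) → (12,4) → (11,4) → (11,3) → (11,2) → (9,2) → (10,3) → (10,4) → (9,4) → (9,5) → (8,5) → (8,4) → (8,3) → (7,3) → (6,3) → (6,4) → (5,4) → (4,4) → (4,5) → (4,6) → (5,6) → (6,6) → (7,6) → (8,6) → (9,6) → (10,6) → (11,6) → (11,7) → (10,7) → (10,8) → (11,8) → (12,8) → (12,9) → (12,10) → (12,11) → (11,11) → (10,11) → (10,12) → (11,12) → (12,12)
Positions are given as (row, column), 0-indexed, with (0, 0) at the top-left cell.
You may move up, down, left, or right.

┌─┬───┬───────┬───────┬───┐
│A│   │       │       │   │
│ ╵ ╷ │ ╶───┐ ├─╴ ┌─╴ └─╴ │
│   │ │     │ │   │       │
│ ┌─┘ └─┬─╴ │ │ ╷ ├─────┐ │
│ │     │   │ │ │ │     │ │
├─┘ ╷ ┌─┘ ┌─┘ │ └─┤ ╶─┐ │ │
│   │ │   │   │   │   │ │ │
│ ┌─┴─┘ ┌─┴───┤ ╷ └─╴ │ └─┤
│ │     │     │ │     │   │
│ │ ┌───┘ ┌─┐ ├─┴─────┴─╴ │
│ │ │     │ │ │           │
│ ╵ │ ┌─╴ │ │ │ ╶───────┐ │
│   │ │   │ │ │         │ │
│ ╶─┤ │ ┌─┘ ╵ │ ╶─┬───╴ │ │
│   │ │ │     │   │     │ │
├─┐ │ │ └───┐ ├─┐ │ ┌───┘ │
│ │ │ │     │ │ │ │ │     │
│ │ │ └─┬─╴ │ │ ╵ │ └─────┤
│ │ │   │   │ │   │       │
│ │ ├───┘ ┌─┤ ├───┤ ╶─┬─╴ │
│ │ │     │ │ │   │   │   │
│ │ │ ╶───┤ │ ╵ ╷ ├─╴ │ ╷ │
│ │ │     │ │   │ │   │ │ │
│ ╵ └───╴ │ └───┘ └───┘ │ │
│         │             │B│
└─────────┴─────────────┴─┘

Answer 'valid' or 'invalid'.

Checking path validity:
Result: Invalid move at step 26: cannot move from (11, 2) to (9, 2).

invalid

Correct solution:

┌─┬───┬───────┬───────┬───┐
│A│↱ ↓│       │       │   │
│ ╵ ╷ │ ╶───┐ ├─╴ ┌─╴ └─╴ │
│↳ ↑│↓│     │ │   │       │
│ ┌─┘ └─┬─╴ │ │ ╷ ├─────┐ │
│ │↓ ↲  │   │ │ │ │     │ │
├─┘ ╷ ┌─┘ ┌─┘ │ └─┤ ╶─┐ │ │
│↓ ↲│ │   │   │   │   │ │ │
│ ┌─┴─┘ ┌─┴───┤ ╷ └─╴ │ └─┤
│↓│     │↱ → ↓│ │     │   │
│ │ ┌───┘ ┌─┐ ├─┴─────┴─╴ │
│↓│ │    ↑│ │↓│           │
│ ╵ │ ┌─╴ │ │ │ ╶───────┐ │
│↓  │ │↱ ↑│ │↓│         │ │
│ ╶─┤ │ ┌─┘ ╵ │ ╶─┬───╴ │ │
│↳ ↓│ │↑│    ↓│   │     │ │
├─┐ │ │ └───┐ ├─┐ │ ┌───┘ │
│ │↓│ │↑ ← ↰│↓│ │ │ │     │
│ │ │ └─┬─╴ │ │ ╵ │ └─────┤
│ │↓│   │↱ ↑│↓│   │       │
│ │ ├───┘ ┌─┤ ├───┤ ╶─┬─╴ │
│ │↓│↱ → ↑│ │↓│↱ ↓│   │↱ ↓│
│ │ │ ╶───┤ │ ╵ ╷ ├─╴ │ ╷ │
│ │↓│↑ ← ↰│ │↳ ↑│↓│   │↑│↓│
│ ╵ └───╴ │ └───┘ └───┘ │ │
│  ↳ → → ↑│      ↳ → → ↑│B│
└─────────┴─────────────┴─┘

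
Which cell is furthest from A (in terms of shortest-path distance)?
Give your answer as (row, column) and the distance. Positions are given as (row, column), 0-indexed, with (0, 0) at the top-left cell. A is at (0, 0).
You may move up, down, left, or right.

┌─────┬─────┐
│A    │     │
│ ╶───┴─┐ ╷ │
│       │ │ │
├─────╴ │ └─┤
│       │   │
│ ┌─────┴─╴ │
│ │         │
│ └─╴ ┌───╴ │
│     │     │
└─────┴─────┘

Computing BFS distances from A to all cells:
Furthest cell: (1, 5)
Distance: 22 steps

Path from A to the furthest cell:

┌─────┬─────┐
│A    │  ↱ ↓│
│ ╶───┴─┐ ╷ │
│↳ → → ↓│↑│B│
├─────╴ │ └─┤
│↓ ← ← ↲│↑ ↰│
│ ┌─────┴─╴ │
│↓│  ↱ → → ↑│
│ └─╴ ┌───╴ │
│↳ → ↑│     │
└─────┴─────┘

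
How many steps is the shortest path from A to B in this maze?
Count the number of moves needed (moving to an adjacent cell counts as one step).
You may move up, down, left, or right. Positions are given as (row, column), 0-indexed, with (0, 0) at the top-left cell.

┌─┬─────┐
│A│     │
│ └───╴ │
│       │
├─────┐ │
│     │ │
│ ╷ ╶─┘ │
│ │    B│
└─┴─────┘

Using BFS to find shortest path:
Start: (0, 0), End: (3, 3)
Path found:
(0,0) → (1,0) → (1,1) → (1,2) → (1,3) → (2,3) → (3,3)
Number of steps: 6

Solution:

┌─┬─────┐
│A│     │
│ └───╴ │
│↳ → → ↓│
├─────┐ │
│     │↓│
│ ╷ ╶─┘ │
│ │    B│
└─┴─────┘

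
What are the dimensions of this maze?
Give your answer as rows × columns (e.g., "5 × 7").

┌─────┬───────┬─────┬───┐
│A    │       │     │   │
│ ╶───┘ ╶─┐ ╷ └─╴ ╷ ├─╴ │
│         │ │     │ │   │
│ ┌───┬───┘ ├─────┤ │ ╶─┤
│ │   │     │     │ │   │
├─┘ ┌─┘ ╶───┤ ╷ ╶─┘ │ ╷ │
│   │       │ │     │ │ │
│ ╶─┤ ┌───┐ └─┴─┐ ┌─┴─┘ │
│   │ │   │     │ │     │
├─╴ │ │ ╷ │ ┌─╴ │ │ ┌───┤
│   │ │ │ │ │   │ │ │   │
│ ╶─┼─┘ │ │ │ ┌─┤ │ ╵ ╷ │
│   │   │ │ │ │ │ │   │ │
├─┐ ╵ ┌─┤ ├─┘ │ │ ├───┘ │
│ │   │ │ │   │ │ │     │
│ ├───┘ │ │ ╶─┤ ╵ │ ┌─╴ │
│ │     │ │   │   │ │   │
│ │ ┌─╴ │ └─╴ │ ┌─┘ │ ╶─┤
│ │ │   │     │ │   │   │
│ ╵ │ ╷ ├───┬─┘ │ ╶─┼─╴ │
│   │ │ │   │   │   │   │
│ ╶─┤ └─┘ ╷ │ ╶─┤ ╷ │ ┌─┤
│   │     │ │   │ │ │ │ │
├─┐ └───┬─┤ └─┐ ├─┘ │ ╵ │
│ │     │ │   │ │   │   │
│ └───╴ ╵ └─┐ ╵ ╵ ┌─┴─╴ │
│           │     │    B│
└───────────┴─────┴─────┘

Counting the maze dimensions:
Rows (vertical): 14
Columns (horizontal): 12
Dimensions: 14 × 12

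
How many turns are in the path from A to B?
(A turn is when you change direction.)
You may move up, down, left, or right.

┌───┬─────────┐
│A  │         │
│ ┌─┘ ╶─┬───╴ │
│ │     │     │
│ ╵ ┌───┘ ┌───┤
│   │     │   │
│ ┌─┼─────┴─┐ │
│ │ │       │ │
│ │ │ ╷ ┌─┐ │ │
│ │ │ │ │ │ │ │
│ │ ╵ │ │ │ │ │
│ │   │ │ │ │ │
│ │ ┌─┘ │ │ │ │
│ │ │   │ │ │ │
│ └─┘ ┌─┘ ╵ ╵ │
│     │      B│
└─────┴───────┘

Directions: down, down, down, down, down, down, down, right, right, up, right, up, up, up, right, right, down, down, down, down, right
Number of turns: 7

Solution:

┌───┬─────────┐
│A  │         │
│ ┌─┘ ╶─┬───╴ │
│↓│     │     │
│ ╵ ┌───┘ ┌───┤
│↓  │     │   │
│ ┌─┼─────┴─┐ │
│↓│ │  ↱ → ↓│ │
│ │ │ ╷ ┌─┐ │ │
│↓│ │ │↑│ │↓│ │
│ │ ╵ │ │ │ │ │
│↓│   │↑│ │↓│ │
│ │ ┌─┘ │ │ │ │
│↓│ │↱ ↑│ │↓│ │
│ └─┘ ┌─┘ ╵ ╵ │
│↳ → ↑│    ↳ B│
└─────┴───────┘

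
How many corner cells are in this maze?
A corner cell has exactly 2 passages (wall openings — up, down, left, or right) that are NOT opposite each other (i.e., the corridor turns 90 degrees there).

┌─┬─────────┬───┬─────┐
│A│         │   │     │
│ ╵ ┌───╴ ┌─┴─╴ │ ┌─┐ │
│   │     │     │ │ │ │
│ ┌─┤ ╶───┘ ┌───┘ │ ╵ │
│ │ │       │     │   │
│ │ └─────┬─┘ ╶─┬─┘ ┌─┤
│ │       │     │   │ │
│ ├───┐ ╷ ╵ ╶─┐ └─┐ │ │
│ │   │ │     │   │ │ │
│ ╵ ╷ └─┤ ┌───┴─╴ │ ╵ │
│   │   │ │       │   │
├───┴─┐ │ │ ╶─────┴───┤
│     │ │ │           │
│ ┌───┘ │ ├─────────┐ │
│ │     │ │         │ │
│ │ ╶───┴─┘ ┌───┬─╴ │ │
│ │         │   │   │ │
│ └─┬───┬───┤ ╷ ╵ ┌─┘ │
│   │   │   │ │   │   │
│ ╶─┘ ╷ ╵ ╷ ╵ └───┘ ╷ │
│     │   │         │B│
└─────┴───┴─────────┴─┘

Counting corner cells (2 non-opposite passages):
Total corners: 56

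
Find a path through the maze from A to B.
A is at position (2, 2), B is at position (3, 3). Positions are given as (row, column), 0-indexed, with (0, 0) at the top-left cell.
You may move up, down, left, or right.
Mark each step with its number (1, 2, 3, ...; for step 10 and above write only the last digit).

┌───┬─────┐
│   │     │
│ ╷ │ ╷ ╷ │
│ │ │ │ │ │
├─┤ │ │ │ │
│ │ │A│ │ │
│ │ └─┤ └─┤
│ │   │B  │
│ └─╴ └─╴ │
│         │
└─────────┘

Finding the shortest path from (2, 2) to (3, 3):
Path length: 6 steps
Directions: up → up → right → down → down → down

Solution:

┌───┬─────┐
│   │2 3  │
│ ╷ │ ╷ ╷ │
│ │ │1│4│ │
├─┤ │ │ │ │
│ │ │A│5│ │
│ │ └─┤ └─┤
│ │   │B  │
│ └─╴ └─╴ │
│         │
└─────────┘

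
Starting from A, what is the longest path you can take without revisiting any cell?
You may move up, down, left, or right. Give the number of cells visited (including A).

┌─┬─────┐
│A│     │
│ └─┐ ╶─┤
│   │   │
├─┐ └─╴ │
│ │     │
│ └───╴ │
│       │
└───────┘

Finding longest simple path using DFS:
Start: (0, 0)
Longest path visits 11 cells
Path: A → down → right → down → right → right → down → left → left → left → up

Solution:

┌─┬─────┐
│A│     │
│ └─┐ ╶─┤
│↳ ↓│   │
├─┐ └─╴ │
│B│↳ → ↓│
│ └───╴ │
│↑ ← ← ↲│
└───────┘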